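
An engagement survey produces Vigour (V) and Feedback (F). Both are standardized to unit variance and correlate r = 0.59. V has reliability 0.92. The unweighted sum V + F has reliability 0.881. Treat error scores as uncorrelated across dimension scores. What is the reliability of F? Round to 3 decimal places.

0.702

Var(V+F) = 2 + 2·0.59 = 3.180.
True-score variance = ρ_V + ρ_F + 2·0.59, so 0.881 = (0.92 + ρ_F + 1.18) / 3.180.
ρ_F = 0.881·3.180 − 0.92 − 1.18 = 0.702.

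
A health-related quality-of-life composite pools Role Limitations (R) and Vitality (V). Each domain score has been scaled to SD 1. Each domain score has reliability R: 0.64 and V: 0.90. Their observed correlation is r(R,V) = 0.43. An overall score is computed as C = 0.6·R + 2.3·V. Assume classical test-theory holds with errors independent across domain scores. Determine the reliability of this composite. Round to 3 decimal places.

Var(C) = 0.6² + 2.3² + 2·[1.38·0.43] = 5.65 + 1.1868 = 6.8368.
Because errors are independent across components, Cov(Tᵢ,Tⱼ) = Cov(Xᵢ,Xⱼ); the off-diagonal part of the true-score variance is the same as above.
True-score variance = [0.6²·0.64 + 2.3²·0.90] + 1.1868 = 4.9914 + 1.1868 = 6.1782.
Reliability = 6.1782 / 6.8368 = 0.904.

0.904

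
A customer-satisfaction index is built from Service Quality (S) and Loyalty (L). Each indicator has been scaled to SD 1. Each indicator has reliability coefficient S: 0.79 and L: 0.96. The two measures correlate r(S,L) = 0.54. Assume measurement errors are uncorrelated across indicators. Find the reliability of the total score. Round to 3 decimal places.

0.919

Var(S+L) = 2 + 2·[0.54] = 2 + 1.08 = 3.08.
Under uncorrelated errors the observed covariances equal the true-score covariances, so only the own-variance terms attenuate.
True-score variance = [0.79 + 0.96] + 1.08 = 1.75 + 1.08 = 2.83.
Reliability = 2.83 / 3.08 = 0.919.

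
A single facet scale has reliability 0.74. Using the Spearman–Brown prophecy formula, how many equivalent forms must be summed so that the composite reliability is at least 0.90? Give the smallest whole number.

k ≥ ρ*(1−ρ₁)/(ρ₁(1−ρ*)) = 0.90·0.26 / (0.74·0.10) = 3.162.
Smallest integer k = 4.

4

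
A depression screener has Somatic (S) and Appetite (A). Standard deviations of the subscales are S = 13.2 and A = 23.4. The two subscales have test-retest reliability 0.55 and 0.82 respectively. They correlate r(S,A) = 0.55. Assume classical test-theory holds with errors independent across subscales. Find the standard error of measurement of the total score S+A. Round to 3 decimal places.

Var(total) = 721.8 + 339.768 = 1061.57.
True-score variance = 544.831 + 339.768 = 884.599, so reliability = 0.8333.
Error variance = 1061.57 − 884.599 = 176.969; SEM = √176.969 = 13.303.

13.303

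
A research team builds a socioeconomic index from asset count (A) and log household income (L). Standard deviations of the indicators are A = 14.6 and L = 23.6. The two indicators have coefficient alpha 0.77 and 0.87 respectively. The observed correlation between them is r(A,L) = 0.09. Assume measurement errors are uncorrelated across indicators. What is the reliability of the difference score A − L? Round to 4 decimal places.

0.8285

Var(A−L) = 14.6² + 23.6² − 2·14.6·23.6·0.09 = 770.12 − 62.0208 = 708.099.
Because errors are independent across components, Cov(Tᵢ,Tⱼ) = Cov(Xᵢ,Xⱼ); the off-diagonal part of the true-score variance is the same as above.
True-score variance = [14.6²·0.77 + 23.6²·0.87] − 62.0208 = 648.688 − 62.0208 = 586.668.
Reliability = 586.668 / 708.099 = 0.8285.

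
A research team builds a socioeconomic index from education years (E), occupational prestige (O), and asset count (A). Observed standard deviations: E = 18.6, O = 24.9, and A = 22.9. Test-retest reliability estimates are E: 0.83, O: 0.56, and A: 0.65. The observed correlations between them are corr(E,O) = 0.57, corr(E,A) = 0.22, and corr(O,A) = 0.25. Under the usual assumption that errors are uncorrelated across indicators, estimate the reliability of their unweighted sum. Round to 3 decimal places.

0.793

Var(E+O+A) = 18.6² + 24.9² + 22.9² + 2·[18.6·24.9·0.57 + 18.6·22.9·0.22 + 24.9·22.9·0.25] = 1490.38 + 1000.5 = 2490.88.
Under uncorrelated errors the observed covariances equal the true-score covariances, so only the own-variance terms attenuate.
True-score variance = [18.6²·0.83 + 24.9²·0.56 + 22.9²·0.65] + 1000.5 = 975.219 + 1000.5 = 1975.72.
Reliability = 1975.72 / 2490.88 = 0.793.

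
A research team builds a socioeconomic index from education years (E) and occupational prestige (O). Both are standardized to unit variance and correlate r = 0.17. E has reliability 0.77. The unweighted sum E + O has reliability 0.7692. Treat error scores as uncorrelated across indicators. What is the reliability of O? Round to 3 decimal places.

0.690

Var(E+O) = 2 + 2·0.17 = 2.340.
True-score variance = ρ_E + ρ_O + 2·0.17, so 0.7692 = (0.77 + ρ_O + 0.34) / 2.340.
ρ_O = 0.7692·2.340 − 0.77 − 0.34 = 0.690.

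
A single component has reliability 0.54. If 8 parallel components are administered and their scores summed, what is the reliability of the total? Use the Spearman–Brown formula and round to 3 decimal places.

ρ_k = kρ / (1 + (k−1)ρ) = 8·0.54 / (1 + 7·0.54) = 4.320 / 4.780 = 0.904.

0.904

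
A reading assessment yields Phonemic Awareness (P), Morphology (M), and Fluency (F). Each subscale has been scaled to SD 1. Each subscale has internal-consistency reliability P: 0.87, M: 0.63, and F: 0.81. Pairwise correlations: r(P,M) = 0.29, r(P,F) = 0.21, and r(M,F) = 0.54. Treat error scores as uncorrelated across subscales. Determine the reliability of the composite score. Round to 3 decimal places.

Var(P+M+F) = 3 + 2·[0.29 + 0.21 + 0.54] = 3 + 2.08 = 5.08.
With uncorrelated errors the cross-covariances are all true-score covariance, so they carry over unchanged; only the diagonal terms shrink to ρᵢσᵢ².
True-score variance = [0.87 + 0.63 + 0.81] + 2.08 = 2.31 + 2.08 = 4.39.
Reliability = 4.39 / 5.08 = 0.864.

0.864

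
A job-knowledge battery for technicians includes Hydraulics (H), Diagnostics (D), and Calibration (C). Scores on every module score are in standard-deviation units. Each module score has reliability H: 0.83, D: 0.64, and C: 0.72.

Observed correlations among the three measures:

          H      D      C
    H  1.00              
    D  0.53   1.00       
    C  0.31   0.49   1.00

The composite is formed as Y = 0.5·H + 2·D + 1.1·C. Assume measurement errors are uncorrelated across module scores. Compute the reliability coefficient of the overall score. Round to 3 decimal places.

0.798

Var(Y) = 0.5² + 2² + 1.1² + 2·[0.53 + 0.55·0.31 + 2.2·0.49] = 5.46 + 3.557 = 9.017.
With uncorrelated errors the cross-covariances are all true-score covariance, so they carry over unchanged; only the diagonal terms shrink to ρᵢσᵢ².
True-score variance = [0.5²·0.83 + 2²·0.64 + 1.1²·0.72] + 3.557 = 3.6387 + 3.557 = 7.1957.
Reliability = 7.1957 / 9.017 = 0.798.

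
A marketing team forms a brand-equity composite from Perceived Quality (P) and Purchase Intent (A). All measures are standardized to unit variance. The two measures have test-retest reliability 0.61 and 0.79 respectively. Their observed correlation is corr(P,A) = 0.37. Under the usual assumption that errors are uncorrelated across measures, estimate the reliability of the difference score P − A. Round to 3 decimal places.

0.524

Var(P−A) = 1 + 1 − 2·0.37 = 2 − 0.74 = 1.26.
Under uncorrelated errors the observed covariances equal the true-score covariances, so only the own-variance terms attenuate.
True-score variance = [0.61 + 0.79] − 0.74 = 1.4 − 0.74 = 0.66.
Reliability = 0.66 / 1.26 = 0.524.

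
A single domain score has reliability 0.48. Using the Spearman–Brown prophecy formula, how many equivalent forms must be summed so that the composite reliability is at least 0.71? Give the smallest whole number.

k ≥ ρ*(1−ρ₁)/(ρ₁(1−ρ*)) = 0.71·0.52 / (0.48·0.29) = 2.652.
Smallest integer k = 3.

3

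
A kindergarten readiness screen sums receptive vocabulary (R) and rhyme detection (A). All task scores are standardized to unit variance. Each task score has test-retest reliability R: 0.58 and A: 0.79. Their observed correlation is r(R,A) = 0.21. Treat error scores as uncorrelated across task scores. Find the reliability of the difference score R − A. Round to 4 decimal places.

Var(R−A) = 1 + 1 − 2·0.21 = 2 − 0.42 = 1.58.
Because errors are independent across components, Cov(Tᵢ,Tⱼ) = Cov(Xᵢ,Xⱼ); the off-diagonal part of the true-score variance is the same as above.
True-score variance = [0.58 + 0.79] − 0.42 = 1.37 − 0.42 = 0.95.
Reliability = 0.95 / 1.58 = 0.6013.

0.6013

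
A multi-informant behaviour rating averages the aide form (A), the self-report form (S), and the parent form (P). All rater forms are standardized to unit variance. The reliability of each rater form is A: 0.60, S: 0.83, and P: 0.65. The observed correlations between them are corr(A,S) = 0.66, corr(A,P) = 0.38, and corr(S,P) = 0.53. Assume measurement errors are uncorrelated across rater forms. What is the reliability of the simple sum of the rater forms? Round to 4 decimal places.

0.8502

Var(A+S+P) = 3 + 2·[0.66 + 0.38 + 0.53] = 3 + 3.14 = 6.14.
Because errors are independent across components, Cov(Tᵢ,Tⱼ) = Cov(Xᵢ,Xⱼ); the off-diagonal part of the true-score variance is the same as above.
True-score variance = [0.60 + 0.83 + 0.65] + 3.14 = 2.08 + 3.14 = 5.22.
Reliability = 5.22 / 6.14 = 0.8502.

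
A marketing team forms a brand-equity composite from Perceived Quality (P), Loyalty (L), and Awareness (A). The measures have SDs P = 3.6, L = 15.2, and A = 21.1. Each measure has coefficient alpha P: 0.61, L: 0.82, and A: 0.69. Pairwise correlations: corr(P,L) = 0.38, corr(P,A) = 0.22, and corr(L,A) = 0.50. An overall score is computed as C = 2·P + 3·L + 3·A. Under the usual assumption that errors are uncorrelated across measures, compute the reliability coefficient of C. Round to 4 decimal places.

0.8273

Var(C) = 2²·3.6² + 3²·15.2² + 3²·21.1² + 2·[6·3.6·15.2·0.38 + 6·3.6·21.1·0.22 + 9·15.2·21.1·0.50] = 6138.09 + 3336.54 = 9474.63.
Under uncorrelated errors the observed covariances equal the true-score covariances, so only the own-variance terms attenuate.
True-score variance = [2²·3.6²·0.61 + 3²·15.2²·0.82 + 3²·21.1²·0.69] + 3336.54 = 4501.45 + 3336.54 = 7837.99.
Reliability = 7837.99 / 9474.63 = 0.8273.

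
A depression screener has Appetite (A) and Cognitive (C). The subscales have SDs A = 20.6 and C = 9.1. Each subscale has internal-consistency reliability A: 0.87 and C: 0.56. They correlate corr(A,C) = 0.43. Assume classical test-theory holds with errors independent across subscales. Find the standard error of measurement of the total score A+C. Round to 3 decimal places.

9.571

Var(total) = 507.17 + 161.216 = 668.386.
True-score variance = 415.567 + 161.216 = 576.782, so reliability = 0.8629.
Error variance = 668.386 − 576.782 = 91.6032; SEM = √91.6032 = 9.571.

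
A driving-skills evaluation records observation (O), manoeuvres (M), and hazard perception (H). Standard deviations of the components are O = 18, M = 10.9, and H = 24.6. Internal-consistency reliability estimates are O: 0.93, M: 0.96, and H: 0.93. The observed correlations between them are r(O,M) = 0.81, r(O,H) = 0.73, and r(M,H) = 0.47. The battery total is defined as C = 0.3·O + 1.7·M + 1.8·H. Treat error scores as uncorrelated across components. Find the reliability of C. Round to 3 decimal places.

0.958

Var(C) = 0.3²·18² + 1.7²·10.9² + 1.8²·24.6² + 2·[0.51·18·10.9·0.81 + 0.54·18·24.6·0.73 + 3.06·10.9·24.6·0.47] = 2333.24 + 1282.48 = 3615.72.
With uncorrelated errors the cross-covariances are all true-score covariance, so they carry over unchanged; only the diagonal terms shrink to ρᵢσᵢ².
True-score variance = [0.3²·18²·0.93 + 1.7²·10.9²·0.96 + 1.8²·24.6²·0.93] + 1282.48 = 2180.21 + 1282.48 = 3462.7.
Reliability = 3462.7 / 3615.72 = 0.958.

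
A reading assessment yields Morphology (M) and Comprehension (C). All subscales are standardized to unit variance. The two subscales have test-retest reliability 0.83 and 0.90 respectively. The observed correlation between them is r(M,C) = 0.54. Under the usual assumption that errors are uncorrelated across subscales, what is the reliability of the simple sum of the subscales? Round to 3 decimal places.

0.912

Var(M+C) = 2 + 2·[0.54] = 2 + 1.08 = 3.08.
Under uncorrelated errors the observed covariances equal the true-score covariances, so only the own-variance terms attenuate.
True-score variance = [0.83 + 0.90] + 1.08 = 1.73 + 1.08 = 2.81.
Reliability = 2.81 / 3.08 = 0.912.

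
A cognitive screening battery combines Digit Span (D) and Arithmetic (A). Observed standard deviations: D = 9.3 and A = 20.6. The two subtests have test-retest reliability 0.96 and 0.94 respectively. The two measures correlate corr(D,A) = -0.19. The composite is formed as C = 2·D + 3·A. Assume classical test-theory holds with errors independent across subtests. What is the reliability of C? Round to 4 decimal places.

Var(C) = 2²·9.3² + 3²·20.6² + 2·[6·9.3·20.6·(-0.19)] = 4165.2 − 436.802 = 3728.4.
Because errors are independent across components, Cov(Tᵢ,Tⱼ) = Cov(Xᵢ,Xⱼ); the off-diagonal part of the true-score variance is the same as above.
True-score variance = [2²·9.3²·0.96 + 3²·20.6²·0.94] − 436.802 = 3922.21 − 436.802 = 3485.4.
Reliability = 3485.4 / 3728.4 = 0.9348.

0.9348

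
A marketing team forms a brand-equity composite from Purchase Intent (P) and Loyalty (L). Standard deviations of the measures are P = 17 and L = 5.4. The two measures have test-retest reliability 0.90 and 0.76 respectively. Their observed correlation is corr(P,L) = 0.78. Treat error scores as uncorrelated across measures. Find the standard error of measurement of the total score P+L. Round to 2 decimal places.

Var(total) = 318.16 + 143.208 = 461.368.
True-score variance = 282.262 + 143.208 = 425.47, so reliability = 0.9222.
Error variance = 461.368 − 425.47 = 35.8984; SEM = √35.8984 = 5.99.

5.99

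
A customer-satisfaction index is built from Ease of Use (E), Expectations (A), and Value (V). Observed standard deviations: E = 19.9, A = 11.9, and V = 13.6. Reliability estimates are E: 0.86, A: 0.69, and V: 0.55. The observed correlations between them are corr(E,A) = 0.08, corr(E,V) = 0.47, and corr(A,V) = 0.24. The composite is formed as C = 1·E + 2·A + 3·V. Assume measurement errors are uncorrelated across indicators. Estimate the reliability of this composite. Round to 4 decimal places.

Var(C) = 19.9² + 2²·11.9² + 3²·13.6² + 2·[2·19.9·11.9·0.08 + 3·19.9·13.6·0.47 + 6·11.9·13.6·0.24] = 2627.09 + 1305.08 = 3932.17.
With uncorrelated errors the cross-covariances are all true-score covariance, so they carry over unchanged; only the diagonal terms shrink to ρᵢσᵢ².
True-score variance = [19.9²·0.86 + 2²·11.9²·0.69 + 3²·13.6²·0.55] + 1305.08 = 1646.96 + 1305.08 = 2952.05.
Reliability = 2952.05 / 3932.17 = 0.7507.

0.7507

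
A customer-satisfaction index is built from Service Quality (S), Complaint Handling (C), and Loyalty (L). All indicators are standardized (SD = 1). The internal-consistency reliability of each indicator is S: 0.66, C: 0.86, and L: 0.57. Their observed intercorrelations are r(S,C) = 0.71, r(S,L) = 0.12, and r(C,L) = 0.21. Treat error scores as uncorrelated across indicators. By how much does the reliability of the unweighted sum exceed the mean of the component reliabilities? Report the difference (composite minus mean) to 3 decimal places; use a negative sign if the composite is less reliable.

0.124

Var(sum) = 3 + 2.08 = 5.08; true-score variance = 2.09 + 2.08 = 4.17; composite reliability = 0.8209.
Mean component reliability = 0.6967.
Difference = 0.8209 − 0.6967 = 0.124.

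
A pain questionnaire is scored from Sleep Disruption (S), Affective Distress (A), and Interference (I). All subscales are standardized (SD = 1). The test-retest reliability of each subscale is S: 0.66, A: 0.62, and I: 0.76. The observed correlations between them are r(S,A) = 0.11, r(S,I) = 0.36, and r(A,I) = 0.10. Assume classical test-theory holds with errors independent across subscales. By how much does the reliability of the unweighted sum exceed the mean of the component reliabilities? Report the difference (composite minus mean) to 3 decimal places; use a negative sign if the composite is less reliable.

0.088

Var(sum) = 3 + 1.14 = 4.14; true-score variance = 2.04 + 1.14 = 3.18; composite reliability = 0.7681.
Mean component reliability = 0.6800.
Difference = 0.7681 − 0.6800 = 0.088.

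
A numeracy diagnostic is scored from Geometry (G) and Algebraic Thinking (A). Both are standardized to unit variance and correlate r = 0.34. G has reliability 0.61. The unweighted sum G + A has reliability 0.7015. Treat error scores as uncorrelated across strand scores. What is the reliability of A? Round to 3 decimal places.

Var(G+A) = 2 + 2·0.34 = 2.680.
True-score variance = ρ_G + ρ_A + 2·0.34, so 0.7015 = (0.61 + ρ_A + 0.68) / 2.680.
ρ_A = 0.7015·2.680 − 0.61 − 0.68 = 0.590.

0.590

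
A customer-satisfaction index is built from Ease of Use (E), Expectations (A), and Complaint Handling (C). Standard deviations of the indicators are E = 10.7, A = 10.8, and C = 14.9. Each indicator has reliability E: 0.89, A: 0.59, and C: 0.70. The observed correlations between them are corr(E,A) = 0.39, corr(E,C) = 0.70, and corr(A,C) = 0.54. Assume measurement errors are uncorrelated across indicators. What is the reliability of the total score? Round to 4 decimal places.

Var(E+A+C) = 10.7² + 10.8² + 14.9² + 2·[10.7·10.8·0.39 + 10.7·14.9·0.70 + 10.8·14.9·0.54] = 453.14 + 487.132 = 940.272.
Because errors are independent across components, Cov(Tᵢ,Tⱼ) = Cov(Xᵢ,Xⱼ); the off-diagonal part of the true-score variance is the same as above.
True-score variance = [10.7²·0.89 + 10.8²·0.59 + 14.9²·0.70] + 487.132 = 326.121 + 487.132 = 813.253.
Reliability = 813.253 / 940.272 = 0.8649.

0.8649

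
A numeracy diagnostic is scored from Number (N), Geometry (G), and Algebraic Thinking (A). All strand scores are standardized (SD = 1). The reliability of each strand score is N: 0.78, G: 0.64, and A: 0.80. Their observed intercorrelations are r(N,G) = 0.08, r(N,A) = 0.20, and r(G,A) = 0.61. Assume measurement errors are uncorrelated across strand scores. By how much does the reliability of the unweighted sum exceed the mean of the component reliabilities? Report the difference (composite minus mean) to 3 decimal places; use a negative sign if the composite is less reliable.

Var(sum) = 3 + 1.78 = 4.78; true-score variance = 2.22 + 1.78 = 4; composite reliability = 0.8368.
Mean component reliability = 0.7400.
Difference = 0.8368 − 0.7400 = 0.097.

0.097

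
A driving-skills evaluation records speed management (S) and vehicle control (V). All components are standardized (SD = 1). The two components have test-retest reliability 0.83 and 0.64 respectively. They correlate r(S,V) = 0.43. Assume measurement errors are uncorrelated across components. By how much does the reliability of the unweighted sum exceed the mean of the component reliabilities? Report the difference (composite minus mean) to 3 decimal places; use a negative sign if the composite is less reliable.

Var(sum) = 2 + 0.86 = 2.86; true-score variance = 1.47 + 0.86 = 2.33; composite reliability = 0.8147.
Mean component reliability = 0.7350.
Difference = 0.8147 − 0.7350 = 0.080.

0.080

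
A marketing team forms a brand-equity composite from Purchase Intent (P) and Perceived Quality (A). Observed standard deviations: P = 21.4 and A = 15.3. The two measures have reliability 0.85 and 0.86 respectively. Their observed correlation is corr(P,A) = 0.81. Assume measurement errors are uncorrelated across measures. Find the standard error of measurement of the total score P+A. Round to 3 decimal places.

10.073

Var(total) = 692.05 + 530.42 = 1222.47.
True-score variance = 590.583 + 530.42 = 1121, so reliability = 0.9170.
Error variance = 1222.47 − 1121 = 101.467; SEM = √101.467 = 10.073.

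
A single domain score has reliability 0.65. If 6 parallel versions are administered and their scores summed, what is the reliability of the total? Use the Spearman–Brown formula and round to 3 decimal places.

0.918

ρ_k = kρ / (1 + (k−1)ρ) = 6·0.65 / (1 + 5·0.65) = 3.900 / 4.250 = 0.918.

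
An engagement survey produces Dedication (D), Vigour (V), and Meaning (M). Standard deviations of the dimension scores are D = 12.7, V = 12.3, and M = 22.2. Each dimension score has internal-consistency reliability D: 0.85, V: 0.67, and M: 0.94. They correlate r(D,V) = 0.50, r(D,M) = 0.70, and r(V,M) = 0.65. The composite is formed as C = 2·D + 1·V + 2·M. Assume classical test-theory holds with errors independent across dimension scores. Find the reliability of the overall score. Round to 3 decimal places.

0.951

Var(C) = 2²·12.7² + 12.3² + 2²·22.2² + 2·[2·12.7·12.3·0.50 + 4·12.7·22.2·0.70 + 2·12.3·22.2·0.65] = 2767.81 + 2601.24 = 5369.05.
With uncorrelated errors the cross-covariances are all true-score covariance, so they carry over unchanged; only the diagonal terms shrink to ρᵢσᵢ².
True-score variance = [2²·12.7²·0.85 + 12.3²·0.67 + 2²·22.2²·0.94] + 2601.24 = 2502.83 + 2601.24 = 5104.07.
Reliability = 5104.07 / 5369.05 = 0.951.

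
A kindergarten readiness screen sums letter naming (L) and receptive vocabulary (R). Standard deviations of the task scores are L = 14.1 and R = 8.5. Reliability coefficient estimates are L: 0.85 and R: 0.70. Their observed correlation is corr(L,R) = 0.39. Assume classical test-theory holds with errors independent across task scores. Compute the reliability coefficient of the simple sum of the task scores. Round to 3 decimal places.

0.859

Var(L+R) = 14.1² + 8.5² + 2·[14.1·8.5·0.39] = 271.06 + 93.483 = 364.543.
With uncorrelated errors the cross-covariances are all true-score covariance, so they carry over unchanged; only the diagonal terms shrink to ρᵢσᵢ².
True-score variance = [14.1²·0.85 + 8.5²·0.70] + 93.483 = 219.563 + 93.483 = 313.046.
Reliability = 313.046 / 364.543 = 0.859.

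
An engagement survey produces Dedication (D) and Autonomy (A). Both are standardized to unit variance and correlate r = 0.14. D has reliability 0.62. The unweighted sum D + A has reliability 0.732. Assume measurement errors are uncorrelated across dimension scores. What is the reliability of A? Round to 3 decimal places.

Var(D+A) = 2 + 2·0.14 = 2.280.
True-score variance = ρ_D + ρ_A + 2·0.14, so 0.732 = (0.62 + ρ_A + 0.28) / 2.280.
ρ_A = 0.732·2.280 − 0.62 − 0.28 = 0.769.

0.769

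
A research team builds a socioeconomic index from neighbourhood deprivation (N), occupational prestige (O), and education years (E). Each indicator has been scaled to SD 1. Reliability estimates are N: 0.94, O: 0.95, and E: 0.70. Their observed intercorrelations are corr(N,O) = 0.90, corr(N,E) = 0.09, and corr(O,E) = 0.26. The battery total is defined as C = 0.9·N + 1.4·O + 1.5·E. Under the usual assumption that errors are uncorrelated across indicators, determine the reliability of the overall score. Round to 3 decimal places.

Var(C) = 0.9² + 1.4² + 1.5² + 2·[1.26·0.90 + 1.35·0.09 + 2.1·0.26] = 5.02 + 3.603 = 8.623.
Under uncorrelated errors the observed covariances equal the true-score covariances, so only the own-variance terms attenuate.
True-score variance = [0.9²·0.94 + 1.4²·0.95 + 1.5²·0.70] + 3.603 = 4.1984 + 3.603 = 7.8014.
Reliability = 7.8014 / 8.623 = 0.905.

0.905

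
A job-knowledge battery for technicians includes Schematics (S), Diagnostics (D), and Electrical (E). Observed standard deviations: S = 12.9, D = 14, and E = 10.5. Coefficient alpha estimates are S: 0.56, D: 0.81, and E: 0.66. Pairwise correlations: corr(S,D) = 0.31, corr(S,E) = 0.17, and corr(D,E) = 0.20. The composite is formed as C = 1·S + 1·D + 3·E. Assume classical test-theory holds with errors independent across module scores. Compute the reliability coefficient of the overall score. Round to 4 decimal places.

0.7486

Var(C) = 12.9² + 14² + 3²·10.5² + 2·[12.9·14·0.31 + 3·12.9·10.5·0.17 + 3·14·10.5·0.20] = 1354.66 + 426.531 = 1781.19.
Because errors are independent across components, Cov(Tᵢ,Tⱼ) = Cov(Xᵢ,Xⱼ); the off-diagonal part of the true-score variance is the same as above.
True-score variance = [12.9²·0.56 + 14²·0.81 + 3²·10.5²·0.66] + 426.531 = 906.835 + 426.531 = 1333.37.
Reliability = 1333.37 / 1781.19 = 0.7486.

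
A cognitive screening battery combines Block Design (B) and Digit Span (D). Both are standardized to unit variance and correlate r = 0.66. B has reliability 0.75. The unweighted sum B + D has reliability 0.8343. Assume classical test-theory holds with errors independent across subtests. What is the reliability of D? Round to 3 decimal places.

0.700

Var(B+D) = 2 + 2·0.66 = 3.320.
True-score variance = ρ_B + ρ_D + 2·0.66, so 0.8343 = (0.75 + ρ_D + 1.32) / 3.320.
ρ_D = 0.8343·3.320 − 0.75 − 1.32 = 0.700.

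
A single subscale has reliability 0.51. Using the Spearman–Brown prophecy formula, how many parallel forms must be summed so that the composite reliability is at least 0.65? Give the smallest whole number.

2

k ≥ ρ*(1−ρ₁)/(ρ₁(1−ρ*)) = 0.65·0.49 / (0.51·0.35) = 1.784.
Smallest integer k = 2.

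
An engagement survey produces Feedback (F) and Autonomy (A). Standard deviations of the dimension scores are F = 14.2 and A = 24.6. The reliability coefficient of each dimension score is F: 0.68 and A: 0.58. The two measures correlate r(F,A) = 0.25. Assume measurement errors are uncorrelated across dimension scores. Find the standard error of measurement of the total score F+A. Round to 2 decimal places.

17.85

Var(total) = 806.8 + 174.66 = 981.46.
True-score variance = 488.108 + 174.66 = 662.768, so reliability = 0.6753.
Error variance = 981.46 − 662.768 = 318.692; SEM = √318.692 = 17.85.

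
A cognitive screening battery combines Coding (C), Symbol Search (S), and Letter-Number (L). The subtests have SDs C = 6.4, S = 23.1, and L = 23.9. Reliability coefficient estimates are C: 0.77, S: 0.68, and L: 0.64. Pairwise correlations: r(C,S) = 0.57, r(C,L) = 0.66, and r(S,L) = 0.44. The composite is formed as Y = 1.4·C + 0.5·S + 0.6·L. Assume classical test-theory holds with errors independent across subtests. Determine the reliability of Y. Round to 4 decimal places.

Var(Y) = 1.4²·6.4² + 0.5²·23.1² + 0.6²·23.9² + 2·[0.7·6.4·23.1·0.57 + 0.84·6.4·23.9·0.66 + 0.3·23.1·23.9·0.44] = 419.32 + 433.33 = 852.65.
Under uncorrelated errors the observed covariances equal the true-score covariances, so only the own-variance terms attenuate.
True-score variance = [1.4²·6.4²·0.77 + 0.5²·23.1²·0.68 + 0.6²·23.9²·0.64] + 433.33 = 284.137 + 433.33 = 717.467.
Reliability = 717.467 / 852.65 = 0.8415.

0.8415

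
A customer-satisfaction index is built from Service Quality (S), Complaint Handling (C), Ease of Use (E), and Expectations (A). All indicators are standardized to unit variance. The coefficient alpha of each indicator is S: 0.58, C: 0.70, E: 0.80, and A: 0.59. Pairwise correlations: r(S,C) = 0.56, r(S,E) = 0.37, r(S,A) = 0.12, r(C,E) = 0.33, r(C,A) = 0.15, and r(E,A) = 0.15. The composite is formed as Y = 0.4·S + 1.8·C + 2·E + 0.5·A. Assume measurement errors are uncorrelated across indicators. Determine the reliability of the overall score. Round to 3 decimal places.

Var(Y) = 0.4² + 1.8² + 2² + 0.5² + 2·[0.72·0.56 + 0.8·0.37 + 0.2·0.12 + 3.6·0.33 + 0.9·0.15 + 0.15] = 7.65 + 4.3924 = 12.0424.
Because errors are independent across components, Cov(Tᵢ,Tⱼ) = Cov(Xᵢ,Xⱼ); the off-diagonal part of the true-score variance is the same as above.
True-score variance = [0.4²·0.58 + 1.8²·0.70 + 2²·0.80 + 0.5²·0.59] + 4.3924 = 5.7083 + 4.3924 = 10.1007.
Reliability = 10.1007 / 12.0424 = 0.839.

0.839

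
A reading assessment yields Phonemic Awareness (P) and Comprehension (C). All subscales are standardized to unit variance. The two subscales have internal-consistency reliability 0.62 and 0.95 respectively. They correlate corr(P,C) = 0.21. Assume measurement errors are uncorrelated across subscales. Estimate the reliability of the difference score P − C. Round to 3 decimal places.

0.728

Var(P−C) = 1 + 1 − 2·0.21 = 2 − 0.42 = 1.58.
With uncorrelated errors the cross-covariances are all true-score covariance, so they carry over unchanged; only the diagonal terms shrink to ρᵢσᵢ².
True-score variance = [0.62 + 0.95] − 0.42 = 1.57 − 0.42 = 1.15.
Reliability = 1.15 / 1.58 = 0.728.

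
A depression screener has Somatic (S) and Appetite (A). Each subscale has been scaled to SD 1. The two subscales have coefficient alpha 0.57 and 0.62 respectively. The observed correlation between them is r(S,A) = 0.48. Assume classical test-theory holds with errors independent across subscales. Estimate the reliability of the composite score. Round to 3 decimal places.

0.726

Var(S+A) = 2 + 2·[0.48] = 2 + 0.96 = 2.96.
Because errors are independent across components, Cov(Tᵢ,Tⱼ) = Cov(Xᵢ,Xⱼ); the off-diagonal part of the true-score variance is the same as above.
True-score variance = [0.57 + 0.62] + 0.96 = 1.19 + 0.96 = 2.15.
Reliability = 2.15 / 2.96 = 0.726.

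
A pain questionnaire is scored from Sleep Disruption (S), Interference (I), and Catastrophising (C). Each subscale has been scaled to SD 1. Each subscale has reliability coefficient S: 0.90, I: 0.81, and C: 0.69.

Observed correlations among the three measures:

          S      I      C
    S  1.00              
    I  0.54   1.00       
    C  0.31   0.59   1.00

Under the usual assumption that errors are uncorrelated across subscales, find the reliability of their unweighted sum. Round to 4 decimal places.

Var(S+I+C) = 3 + 2·[0.54 + 0.31 + 0.59] = 3 + 2.88 = 5.88.
Under uncorrelated errors the observed covariances equal the true-score covariances, so only the own-variance terms attenuate.
True-score variance = [0.90 + 0.81 + 0.69] + 2.88 = 2.4 + 2.88 = 5.28.
Reliability = 5.28 / 5.88 = 0.8980.

0.8980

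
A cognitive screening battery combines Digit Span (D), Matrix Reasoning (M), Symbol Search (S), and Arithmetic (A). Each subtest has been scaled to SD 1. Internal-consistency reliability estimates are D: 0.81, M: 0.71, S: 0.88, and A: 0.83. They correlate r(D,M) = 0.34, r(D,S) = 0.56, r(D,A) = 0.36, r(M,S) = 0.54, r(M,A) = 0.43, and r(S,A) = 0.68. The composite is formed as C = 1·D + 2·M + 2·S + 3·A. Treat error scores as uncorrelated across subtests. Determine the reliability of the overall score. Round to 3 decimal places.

Var(C) = 1 + 2² + 2² + 3² + 2·[2·0.34 + 2·0.56 + 3·0.36 + 4·0.54 + 6·0.43 + 6·0.68] = 18 + 23.4 = 41.4.
Because errors are independent across components, Cov(Tᵢ,Tⱼ) = Cov(Xᵢ,Xⱼ); the off-diagonal part of the true-score variance is the same as above.
True-score variance = [0.81 + 2²·0.71 + 2²·0.88 + 3²·0.83] + 23.4 = 14.64 + 23.4 = 38.04.
Reliability = 38.04 / 41.4 = 0.919.

0.919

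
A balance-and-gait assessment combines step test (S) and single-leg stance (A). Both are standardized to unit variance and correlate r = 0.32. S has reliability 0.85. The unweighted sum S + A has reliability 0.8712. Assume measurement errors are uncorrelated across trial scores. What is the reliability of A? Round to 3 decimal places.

0.810

Var(S+A) = 2 + 2·0.32 = 2.640.
True-score variance = ρ_S + ρ_A + 2·0.32, so 0.8712 = (0.85 + ρ_A + 0.64) / 2.640.
ρ_A = 0.8712·2.640 − 0.85 − 0.64 = 0.810.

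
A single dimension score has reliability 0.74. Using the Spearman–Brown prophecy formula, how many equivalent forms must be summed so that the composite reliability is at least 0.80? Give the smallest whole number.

2

k ≥ ρ*(1−ρ₁)/(ρ₁(1−ρ*)) = 0.80·0.26 / (0.74·0.20) = 1.405.
Smallest integer k = 2.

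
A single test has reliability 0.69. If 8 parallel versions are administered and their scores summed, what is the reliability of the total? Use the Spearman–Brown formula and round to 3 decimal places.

ρ_k = kρ / (1 + (k−1)ρ) = 8·0.69 / (1 + 7·0.69) = 5.520 / 5.830 = 0.947.

0.947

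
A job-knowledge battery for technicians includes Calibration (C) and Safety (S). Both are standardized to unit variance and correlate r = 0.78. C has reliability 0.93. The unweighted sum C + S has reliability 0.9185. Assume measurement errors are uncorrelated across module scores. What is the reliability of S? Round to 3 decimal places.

Var(C+S) = 2 + 2·0.78 = 3.560.
True-score variance = ρ_C + ρ_S + 2·0.78, so 0.9185 = (0.93 + ρ_S + 1.56) / 3.560.
ρ_S = 0.9185·3.560 − 0.93 − 1.56 = 0.780.

0.780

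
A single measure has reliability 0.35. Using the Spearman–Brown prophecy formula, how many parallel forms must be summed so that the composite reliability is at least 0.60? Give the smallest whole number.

3

k ≥ ρ*(1−ρ₁)/(ρ₁(1−ρ*)) = 0.60·0.65 / (0.35·0.40) = 2.786.
Smallest integer k = 3.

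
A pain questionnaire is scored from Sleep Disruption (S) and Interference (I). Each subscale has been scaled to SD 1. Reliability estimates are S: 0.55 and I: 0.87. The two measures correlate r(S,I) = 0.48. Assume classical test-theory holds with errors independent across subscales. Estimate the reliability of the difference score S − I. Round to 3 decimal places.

Var(S−I) = 1 + 1 − 2·0.48 = 2 − 0.96 = 1.04.
Because errors are independent across components, Cov(Tᵢ,Tⱼ) = Cov(Xᵢ,Xⱼ); the off-diagonal part of the true-score variance is the same as above.
True-score variance = [0.55 + 0.87] − 0.96 = 1.42 − 0.96 = 0.46.
Reliability = 0.46 / 1.04 = 0.442.

0.442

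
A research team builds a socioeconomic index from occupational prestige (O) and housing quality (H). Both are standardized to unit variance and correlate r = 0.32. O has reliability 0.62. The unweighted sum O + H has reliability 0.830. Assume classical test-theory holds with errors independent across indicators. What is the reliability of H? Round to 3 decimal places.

0.931

Var(O+H) = 2 + 2·0.32 = 2.640.
True-score variance = ρ_O + ρ_H + 2·0.32, so 0.830 = (0.62 + ρ_H + 0.64) / 2.640.
ρ_H = 0.830·2.640 − 0.62 − 0.64 = 0.931.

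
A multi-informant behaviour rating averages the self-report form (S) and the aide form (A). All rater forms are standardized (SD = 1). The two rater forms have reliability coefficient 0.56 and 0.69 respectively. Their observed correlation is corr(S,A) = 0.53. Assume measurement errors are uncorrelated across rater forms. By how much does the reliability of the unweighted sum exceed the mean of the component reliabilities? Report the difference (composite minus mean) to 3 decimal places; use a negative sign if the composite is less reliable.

Var(sum) = 2 + 1.06 = 3.06; true-score variance = 1.25 + 1.06 = 2.31; composite reliability = 0.7549.
Mean component reliability = 0.6250.
Difference = 0.7549 − 0.6250 = 0.130.

0.130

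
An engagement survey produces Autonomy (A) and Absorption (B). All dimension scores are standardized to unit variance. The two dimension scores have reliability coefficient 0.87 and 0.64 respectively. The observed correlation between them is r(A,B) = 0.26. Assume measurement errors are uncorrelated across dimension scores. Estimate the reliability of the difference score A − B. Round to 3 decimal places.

Var(A−B) = 1 + 1 − 2·0.26 = 2 − 0.52 = 1.48.
Under uncorrelated errors the observed covariances equal the true-score covariances, so only the own-variance terms attenuate.
True-score variance = [0.87 + 0.64] − 0.52 = 1.51 − 0.52 = 0.99.
Reliability = 0.99 / 1.48 = 0.669.

0.669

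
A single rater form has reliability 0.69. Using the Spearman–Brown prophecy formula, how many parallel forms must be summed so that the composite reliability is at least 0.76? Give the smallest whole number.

k ≥ ρ*(1−ρ₁)/(ρ₁(1−ρ*)) = 0.76·0.31 / (0.69·0.24) = 1.423.
Smallest integer k = 2.

2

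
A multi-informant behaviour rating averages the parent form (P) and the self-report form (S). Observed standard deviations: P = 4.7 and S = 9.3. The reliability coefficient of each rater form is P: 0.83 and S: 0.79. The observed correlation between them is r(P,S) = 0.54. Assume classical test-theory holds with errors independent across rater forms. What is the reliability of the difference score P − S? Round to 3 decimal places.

Var(P−S) = 4.7² + 9.3² − 2·4.7·9.3·0.54 = 108.58 − 47.2068 = 61.3732.
With uncorrelated errors the cross-covariances are all true-score covariance, so they carry over unchanged; only the diagonal terms shrink to ρᵢσᵢ².
True-score variance = [4.7²·0.83 + 9.3²·0.79] − 47.2068 = 86.6618 − 47.2068 = 39.455.
Reliability = 39.455 / 61.3732 = 0.643.

0.643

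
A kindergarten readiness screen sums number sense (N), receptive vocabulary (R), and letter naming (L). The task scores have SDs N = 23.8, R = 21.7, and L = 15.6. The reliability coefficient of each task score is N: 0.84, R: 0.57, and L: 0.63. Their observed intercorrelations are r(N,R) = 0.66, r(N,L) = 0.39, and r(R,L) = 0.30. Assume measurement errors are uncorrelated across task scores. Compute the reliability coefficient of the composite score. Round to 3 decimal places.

0.844

Var(N+R+L) = 23.8² + 21.7² + 15.6² + 2·[23.8·21.7·0.66 + 23.8·15.6·0.39 + 21.7·15.6·0.30] = 1280.69 + 1174.44 = 2455.13.
With uncorrelated errors the cross-covariances are all true-score covariance, so they carry over unchanged; only the diagonal terms shrink to ρᵢσᵢ².
True-score variance = [23.8²·0.84 + 21.7²·0.57 + 15.6²·0.63] + 1174.44 = 897.534 + 1174.44 = 2071.97.
Reliability = 2071.97 / 2455.13 = 0.844.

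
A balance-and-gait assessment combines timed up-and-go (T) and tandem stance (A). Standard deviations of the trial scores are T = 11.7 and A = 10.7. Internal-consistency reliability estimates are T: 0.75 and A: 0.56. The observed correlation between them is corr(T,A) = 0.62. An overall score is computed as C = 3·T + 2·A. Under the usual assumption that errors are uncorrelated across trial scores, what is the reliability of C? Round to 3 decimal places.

0.806

Var(C) = 3²·11.7² + 2²·10.7² + 2·[6·11.7·10.7·0.62] = 1689.97 + 931.414 = 2621.38.
With uncorrelated errors the cross-covariances are all true-score covariance, so they carry over unchanged; only the diagonal terms shrink to ρᵢσᵢ².
True-score variance = [3²·11.7²·0.75 + 2²·10.7²·0.56] + 931.414 = 1180.47 + 931.414 = 2111.88.
Reliability = 2111.88 / 2621.38 = 0.806.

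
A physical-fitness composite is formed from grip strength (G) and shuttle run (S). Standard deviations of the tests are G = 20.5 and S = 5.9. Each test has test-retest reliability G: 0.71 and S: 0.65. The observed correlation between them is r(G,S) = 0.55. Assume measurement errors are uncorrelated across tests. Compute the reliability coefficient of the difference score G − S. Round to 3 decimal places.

Var(G−S) = 20.5² + 5.9² − 2·20.5·5.9·0.55 = 455.06 − 133.045 = 322.015.
Because errors are independent across components, Cov(Tᵢ,Tⱼ) = Cov(Xᵢ,Xⱼ); the off-diagonal part of the true-score variance is the same as above.
True-score variance = [20.5²·0.71 + 5.9²·0.65] − 133.045 = 321.004 − 133.045 = 187.959.
Reliability = 187.959 / 322.015 = 0.584.

0.584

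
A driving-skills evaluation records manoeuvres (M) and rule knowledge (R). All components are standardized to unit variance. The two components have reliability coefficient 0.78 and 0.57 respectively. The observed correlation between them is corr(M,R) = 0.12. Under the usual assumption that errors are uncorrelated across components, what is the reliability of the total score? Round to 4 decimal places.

Var(M+R) = 2 + 2·[0.12] = 2 + 0.24 = 2.24.
Under uncorrelated errors the observed covariances equal the true-score covariances, so only the own-variance terms attenuate.
True-score variance = [0.78 + 0.57] + 0.24 = 1.35 + 0.24 = 1.59.
Reliability = 1.59 / 2.24 = 0.7098.

0.7098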